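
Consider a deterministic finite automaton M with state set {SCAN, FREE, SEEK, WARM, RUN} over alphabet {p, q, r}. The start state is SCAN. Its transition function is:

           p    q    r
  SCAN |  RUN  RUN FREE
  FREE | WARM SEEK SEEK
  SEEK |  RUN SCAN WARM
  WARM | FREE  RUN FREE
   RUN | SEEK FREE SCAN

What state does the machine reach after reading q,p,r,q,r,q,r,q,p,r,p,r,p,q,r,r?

SCAN → RUN → SEEK → WARM → RUN → SCAN → RUN → SCAN → RUN → SEEK → WARM → FREE → SEEK → RUN → FREE → SEEK → WARM

WARM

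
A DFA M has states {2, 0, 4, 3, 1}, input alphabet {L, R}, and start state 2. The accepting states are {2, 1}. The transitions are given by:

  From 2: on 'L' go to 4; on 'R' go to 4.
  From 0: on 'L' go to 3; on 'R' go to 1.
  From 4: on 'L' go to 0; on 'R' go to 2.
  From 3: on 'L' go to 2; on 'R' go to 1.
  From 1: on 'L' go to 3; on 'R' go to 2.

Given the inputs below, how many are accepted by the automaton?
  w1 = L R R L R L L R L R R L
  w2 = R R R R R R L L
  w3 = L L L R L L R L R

w1:
  start at 2
  read 'L': 2 → 4
  read 'R': 4 → 2
  read 'R': 2 → 4
  read 'L': 4 → 0
  read 'R': 0 → 1
  read 'L': 1 → 3
  read 'L': 3 → 2
  read 'R': 2 → 4
  read 'L': 4 → 0
  read 'R': 0 → 1
  read 'R': 1 → 2
  read 'L': 2 → 4
  end 4, rejected
w2:
  start at 2
  read 'R': 2 → 4
  read 'R': 4 → 2
  read 'R': 2 → 4
  read 'R': 4 → 2
  read 'R': 2 → 4
  read 'R': 4 → 2
  read 'L': 2 → 4
  read 'L': 4 → 0
  end 0, rejected
w3:
  start at 2
  read 'L': 2 → 4
  read 'L': 4 → 0
  read 'L': 0 → 3
  read 'R': 3 → 1
  read 'L': 1 → 3
  read 'L': 3 → 2
  read 'R': 2 → 4
  read 'L': 4 → 0
  read 'R': 0 → 1
  end 1, accepted

1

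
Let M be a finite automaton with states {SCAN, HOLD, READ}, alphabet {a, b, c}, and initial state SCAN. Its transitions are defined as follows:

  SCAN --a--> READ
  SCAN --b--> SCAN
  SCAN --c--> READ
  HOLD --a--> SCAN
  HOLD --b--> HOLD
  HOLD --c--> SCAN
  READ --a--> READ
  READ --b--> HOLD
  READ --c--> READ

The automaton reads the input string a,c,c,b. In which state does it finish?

SCAN → READ → READ → READ → HOLD

HOLD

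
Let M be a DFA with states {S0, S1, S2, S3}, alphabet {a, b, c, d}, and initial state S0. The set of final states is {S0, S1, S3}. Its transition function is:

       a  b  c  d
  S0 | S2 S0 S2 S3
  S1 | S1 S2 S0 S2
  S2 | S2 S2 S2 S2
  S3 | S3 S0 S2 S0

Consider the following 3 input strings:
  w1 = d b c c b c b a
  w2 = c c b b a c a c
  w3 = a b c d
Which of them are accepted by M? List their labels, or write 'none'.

w1: S0 → S3 → S0 → S2 → S2 → S2 → S2 → S2 → S2  → end S2, rejected
w2: S0 → S2 → S2 → S2 → S2 → S2 → S2 → S2 → S2  → end S2, rejected
w3: S0 → S2 → S2 → S2 → S2  → end S2, rejected

none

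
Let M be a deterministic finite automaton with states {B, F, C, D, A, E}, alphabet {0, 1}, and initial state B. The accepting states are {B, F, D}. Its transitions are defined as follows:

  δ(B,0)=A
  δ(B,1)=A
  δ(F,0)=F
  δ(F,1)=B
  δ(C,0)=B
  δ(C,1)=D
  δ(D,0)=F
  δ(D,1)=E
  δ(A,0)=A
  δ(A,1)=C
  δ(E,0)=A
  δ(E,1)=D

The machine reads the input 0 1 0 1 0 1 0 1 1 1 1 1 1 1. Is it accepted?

start at B
read '0': B → A
read '1': A → C
read '0': C → B
read '1': B → A
read '0': A → A
read '1': A → C
read '0': C → B
read '1': B → A
read '1': A → C
read '1': C → D
read '1': D → E
read '1': E → D
read '1': D → E
read '1': E → D
End state D is accepting.

Yes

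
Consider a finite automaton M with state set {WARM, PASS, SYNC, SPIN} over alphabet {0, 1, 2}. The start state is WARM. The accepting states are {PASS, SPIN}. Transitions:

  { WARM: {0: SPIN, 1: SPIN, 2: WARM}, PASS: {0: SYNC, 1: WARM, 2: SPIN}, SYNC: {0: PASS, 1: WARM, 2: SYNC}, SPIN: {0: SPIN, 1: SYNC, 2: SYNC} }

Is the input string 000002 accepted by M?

No

start at WARM
read '0': WARM → SPIN
read '0': SPIN → SPIN
read '0': SPIN → SPIN
read '0': SPIN → SPIN
read '0': SPIN → SPIN
read '2': SPIN → SYNC
End state SYNC is not accepting.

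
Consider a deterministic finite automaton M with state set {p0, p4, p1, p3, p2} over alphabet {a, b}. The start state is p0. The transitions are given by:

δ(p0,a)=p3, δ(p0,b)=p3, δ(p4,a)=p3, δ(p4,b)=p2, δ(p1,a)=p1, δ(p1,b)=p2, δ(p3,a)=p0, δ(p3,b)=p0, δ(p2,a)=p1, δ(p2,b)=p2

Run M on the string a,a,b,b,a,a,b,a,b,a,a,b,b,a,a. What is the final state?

start at p0
read 'a': p0 → p3
read 'a': p3 → p0
read 'b': p0 → p3
read 'b': p3 → p0
read 'a': p0 → p3
read 'a': p3 → p0
read 'b': p0 → p3
read 'a': p3 → p0
read 'b': p0 → p3
read 'a': p3 → p0
read 'a': p0 → p3
read 'b': p3 → p0
read 'b': p0 → p3
read 'a': p3 → p0
read 'a': p0 → p3

p3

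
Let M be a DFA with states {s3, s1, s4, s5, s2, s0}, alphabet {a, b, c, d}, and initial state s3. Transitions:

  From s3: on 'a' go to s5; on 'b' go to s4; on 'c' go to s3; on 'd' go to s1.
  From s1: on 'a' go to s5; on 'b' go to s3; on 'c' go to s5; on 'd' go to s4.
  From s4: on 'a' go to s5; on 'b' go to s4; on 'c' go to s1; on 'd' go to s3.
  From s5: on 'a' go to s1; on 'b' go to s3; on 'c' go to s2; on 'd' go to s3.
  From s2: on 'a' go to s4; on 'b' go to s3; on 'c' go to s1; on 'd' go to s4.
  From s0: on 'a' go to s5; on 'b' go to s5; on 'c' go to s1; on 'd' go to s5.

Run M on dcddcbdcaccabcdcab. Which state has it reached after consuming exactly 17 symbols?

Trace: s3 -d-> s1 -c-> s5 -d-> s3 -d-> s1 -c-> s5 -b-> s3 -d-> s1 -c-> s5 -a-> s1 -c-> s5 -c-> s2 -a-> s4 -b-> s4 -c-> s1 -d-> s4 -c-> s1 -a-> s5
After 17 symbols: s5.

s5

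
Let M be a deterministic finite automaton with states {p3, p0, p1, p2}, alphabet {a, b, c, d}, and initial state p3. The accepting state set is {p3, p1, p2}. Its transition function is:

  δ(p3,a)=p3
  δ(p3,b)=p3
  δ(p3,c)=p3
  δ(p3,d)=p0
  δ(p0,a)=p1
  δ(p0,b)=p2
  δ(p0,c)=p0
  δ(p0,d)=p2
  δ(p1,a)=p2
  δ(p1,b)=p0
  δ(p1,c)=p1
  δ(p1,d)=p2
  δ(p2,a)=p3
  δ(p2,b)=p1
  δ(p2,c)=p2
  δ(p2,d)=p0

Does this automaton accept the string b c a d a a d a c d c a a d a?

Yes

Trace: p3 -b-> p3 -c-> p3 -a-> p3 -d-> p0 -a-> p1 -a-> p2 -d-> p0 -a-> p1 -c-> p1 -d-> p2 -c-> p2 -a-> p3 -a-> p3 -d-> p0 -a-> p1
End state p1 is accepting.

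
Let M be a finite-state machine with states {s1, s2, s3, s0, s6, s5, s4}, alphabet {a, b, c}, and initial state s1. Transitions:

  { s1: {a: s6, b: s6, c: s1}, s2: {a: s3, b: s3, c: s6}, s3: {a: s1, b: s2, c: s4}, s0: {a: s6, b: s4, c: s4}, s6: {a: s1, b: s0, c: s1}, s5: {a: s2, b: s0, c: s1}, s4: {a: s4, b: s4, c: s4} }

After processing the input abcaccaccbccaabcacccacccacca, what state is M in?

s4

start at s1
read 'a': s1 → s6
read 'b': s6 → s0
read 'c': s0 → s4
read 'a': s4 → s4
read 'c': s4 → s4
read 'c': s4 → s4
read 'a': s4 → s4
read 'c': s4 → s4
read 'c': s4 → s4
read 'b': s4 → s4
read 'c': s4 → s4
read 'c': s4 → s4
read 'a': s4 → s4
read 'a': s4 → s4
read 'b': s4 → s4
read 'c': s4 → s4
read 'a': s4 → s4
read 'c': s4 → s4
read 'c': s4 → s4
read 'c': s4 → s4
read 'a': s4 → s4
read 'c': s4 → s4
read 'c': s4 → s4
read 'c': s4 → s4
read 'a': s4 → s4
read 'c': s4 → s4
read 'c': s4 → s4
read 'a': s4 → s4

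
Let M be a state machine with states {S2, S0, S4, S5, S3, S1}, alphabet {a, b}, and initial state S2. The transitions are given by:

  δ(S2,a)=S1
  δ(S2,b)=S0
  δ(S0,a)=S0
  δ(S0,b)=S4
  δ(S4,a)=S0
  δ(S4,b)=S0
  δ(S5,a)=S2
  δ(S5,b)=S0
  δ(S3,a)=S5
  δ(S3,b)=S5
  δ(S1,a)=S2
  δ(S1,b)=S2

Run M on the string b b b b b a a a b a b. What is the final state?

S4

start at S2
read 'b': S2 → S0
read 'b': S0 → S4
read 'b': S4 → S0
read 'b': S0 → S4
read 'b': S4 → S0
read 'a': S0 → S0
read 'a': S0 → S0
read 'a': S0 → S0
read 'b': S0 → S4
read 'a': S4 → S0
read 'b': S0 → S4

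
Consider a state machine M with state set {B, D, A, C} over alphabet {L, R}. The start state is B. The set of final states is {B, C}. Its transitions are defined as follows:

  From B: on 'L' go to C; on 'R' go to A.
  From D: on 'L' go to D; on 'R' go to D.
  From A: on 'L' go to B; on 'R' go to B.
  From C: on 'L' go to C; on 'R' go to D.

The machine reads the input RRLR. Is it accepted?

start at B
read 'R': B → A
read 'R': A → B
read 'L': B → C
read 'R': C → D
End state D is not accepting.

No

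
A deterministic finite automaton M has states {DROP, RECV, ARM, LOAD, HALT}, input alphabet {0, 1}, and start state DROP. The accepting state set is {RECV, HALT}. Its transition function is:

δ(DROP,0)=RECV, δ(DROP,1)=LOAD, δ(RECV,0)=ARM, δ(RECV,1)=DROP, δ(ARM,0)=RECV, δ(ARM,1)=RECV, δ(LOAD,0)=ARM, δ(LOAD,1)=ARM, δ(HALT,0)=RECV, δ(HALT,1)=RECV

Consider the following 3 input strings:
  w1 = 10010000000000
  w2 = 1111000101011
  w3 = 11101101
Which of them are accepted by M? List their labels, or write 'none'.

w1: Trace: DROP -1-> LOAD -0-> ARM -0-> RECV -1-> DROP -0-> RECV -0-> ARM -0-> RECV -0-> ARM -0-> RECV -0-> ARM -0-> RECV -0-> ARM -0-> RECV -0-> ARM  → end ARM, rejected
w2: Trace: DROP -1-> LOAD -1-> ARM -1-> RECV -1-> DROP -0-> RECV -0-> ARM -0-> RECV -1-> DROP -0-> RECV -1-> DROP -0-> RECV -1-> DROP -1-> LOAD  → end LOAD, rejected
w3: Trace: DROP -1-> LOAD -1-> ARM -1-> RECV -0-> ARM -1-> RECV -1-> DROP -0-> RECV -1-> DROP  → end DROP, rejected

none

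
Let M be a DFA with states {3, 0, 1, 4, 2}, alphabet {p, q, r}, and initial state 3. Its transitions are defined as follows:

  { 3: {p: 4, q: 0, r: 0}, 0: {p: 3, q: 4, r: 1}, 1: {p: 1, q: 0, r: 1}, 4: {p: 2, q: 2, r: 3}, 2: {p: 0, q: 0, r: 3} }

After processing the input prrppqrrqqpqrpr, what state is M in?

3

start at 3
read 'p': 3 → 4
read 'r': 4 → 3
read 'r': 3 → 0
read 'p': 0 → 3
read 'p': 3 → 4
read 'q': 4 → 2
read 'r': 2 → 3
read 'r': 3 → 0
read 'q': 0 → 4
read 'q': 4 → 2
read 'p': 2 → 0
read 'q': 0 → 4
read 'r': 4 → 3
read 'p': 3 → 4
read 'r': 4 → 3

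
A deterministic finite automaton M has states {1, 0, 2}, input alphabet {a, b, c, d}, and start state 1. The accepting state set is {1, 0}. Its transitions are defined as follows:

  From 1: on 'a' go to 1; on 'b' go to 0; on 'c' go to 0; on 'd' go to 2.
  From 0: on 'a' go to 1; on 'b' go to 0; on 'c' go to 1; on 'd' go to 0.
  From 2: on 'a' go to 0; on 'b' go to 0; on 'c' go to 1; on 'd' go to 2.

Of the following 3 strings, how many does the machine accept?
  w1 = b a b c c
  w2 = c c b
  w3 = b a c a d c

3

w1: Trace: 1 -b-> 0 -a-> 1 -b-> 0 -c-> 1 -c-> 0  → end 0, accepted
w2: Trace: 1 -c-> 0 -c-> 1 -b-> 0  → end 0, accepted
w3: Trace: 1 -b-> 0 -a-> 1 -c-> 0 -a-> 1 -d-> 2 -c-> 1  → end 1, accepted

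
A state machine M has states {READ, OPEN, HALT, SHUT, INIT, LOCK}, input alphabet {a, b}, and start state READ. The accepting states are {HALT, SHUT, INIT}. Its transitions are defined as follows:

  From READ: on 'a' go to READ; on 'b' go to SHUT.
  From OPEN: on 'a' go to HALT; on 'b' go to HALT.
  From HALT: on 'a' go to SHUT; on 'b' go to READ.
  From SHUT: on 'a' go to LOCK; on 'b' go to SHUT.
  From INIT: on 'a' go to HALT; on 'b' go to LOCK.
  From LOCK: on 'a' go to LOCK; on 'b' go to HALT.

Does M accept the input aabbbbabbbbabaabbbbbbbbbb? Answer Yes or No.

Yes

READ → READ → READ → SHUT → SHUT → SHUT → SHUT → LOCK → HALT → READ → SHUT → SHUT → LOCK → HALT → SHUT → LOCK → HALT → READ → SHUT → SHUT → SHUT → SHUT → SHUT → SHUT → SHUT → SHUT
End state SHUT is accepting.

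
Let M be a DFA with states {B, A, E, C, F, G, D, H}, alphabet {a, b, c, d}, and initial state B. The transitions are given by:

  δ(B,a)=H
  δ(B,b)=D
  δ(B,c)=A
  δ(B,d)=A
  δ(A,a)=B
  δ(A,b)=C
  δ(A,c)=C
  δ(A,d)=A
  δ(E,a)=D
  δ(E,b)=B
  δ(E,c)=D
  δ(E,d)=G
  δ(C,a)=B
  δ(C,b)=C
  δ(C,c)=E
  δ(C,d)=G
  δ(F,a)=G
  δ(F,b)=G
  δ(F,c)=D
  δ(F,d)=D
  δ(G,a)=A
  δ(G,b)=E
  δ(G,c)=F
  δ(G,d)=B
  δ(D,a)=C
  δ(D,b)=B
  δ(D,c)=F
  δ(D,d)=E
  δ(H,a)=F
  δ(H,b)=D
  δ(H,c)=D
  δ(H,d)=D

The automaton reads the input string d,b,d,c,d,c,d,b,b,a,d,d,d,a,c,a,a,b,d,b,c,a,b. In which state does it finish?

D

Trace: B -d-> A -b-> C -d-> G -c-> F -d-> D -c-> F -d-> D -b-> B -b-> D -a-> C -d-> G -d-> B -d-> A -a-> B -c-> A -a-> B -a-> H -b-> D -d-> E -b-> B -c-> A -a-> B -b-> D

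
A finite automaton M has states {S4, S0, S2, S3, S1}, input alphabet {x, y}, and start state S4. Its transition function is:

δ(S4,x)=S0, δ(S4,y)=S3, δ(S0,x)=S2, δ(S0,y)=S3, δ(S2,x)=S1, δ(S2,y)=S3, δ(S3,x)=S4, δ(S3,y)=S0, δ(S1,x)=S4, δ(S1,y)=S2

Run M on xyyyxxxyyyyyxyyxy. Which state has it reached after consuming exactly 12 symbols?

S3

Trace: S4 -x-> S0 -y-> S3 -y-> S0 -y-> S3 -x-> S4 -x-> S0 -x-> S2 -y-> S3 -y-> S0 -y-> S3 -y-> S0 -y-> S3
After 12 symbols: S3.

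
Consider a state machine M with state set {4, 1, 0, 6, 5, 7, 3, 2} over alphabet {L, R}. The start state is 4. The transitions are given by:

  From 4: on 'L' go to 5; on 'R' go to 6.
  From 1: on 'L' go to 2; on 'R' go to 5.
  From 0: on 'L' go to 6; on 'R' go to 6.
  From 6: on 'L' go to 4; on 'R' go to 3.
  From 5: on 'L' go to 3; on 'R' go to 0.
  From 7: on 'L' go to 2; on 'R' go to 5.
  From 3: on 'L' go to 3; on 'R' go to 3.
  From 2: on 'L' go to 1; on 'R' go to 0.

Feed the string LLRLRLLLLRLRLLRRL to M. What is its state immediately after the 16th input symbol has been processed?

Trace: 4 -L-> 5 -L-> 3 -R-> 3 -L-> 3 -R-> 3 -L-> 3 -L-> 3 -L-> 3 -L-> 3 -R-> 3 -L-> 3 -R-> 3 -L-> 3 -L-> 3 -R-> 3 -R-> 3
After 16 symbols: 3.

3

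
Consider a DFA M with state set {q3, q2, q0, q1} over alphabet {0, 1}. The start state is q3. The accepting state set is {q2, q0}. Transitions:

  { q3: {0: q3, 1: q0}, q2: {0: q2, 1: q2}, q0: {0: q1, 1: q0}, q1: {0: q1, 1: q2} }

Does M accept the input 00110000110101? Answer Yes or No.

Trace: q3 -0-> q3 -0-> q3 -1-> q0 -1-> q0 -0-> q1 -0-> q1 -0-> q1 -0-> q1 -1-> q2 -1-> q2 -0-> q2 -1-> q2 -0-> q2 -1-> q2
End state q2 is accepting.

Yes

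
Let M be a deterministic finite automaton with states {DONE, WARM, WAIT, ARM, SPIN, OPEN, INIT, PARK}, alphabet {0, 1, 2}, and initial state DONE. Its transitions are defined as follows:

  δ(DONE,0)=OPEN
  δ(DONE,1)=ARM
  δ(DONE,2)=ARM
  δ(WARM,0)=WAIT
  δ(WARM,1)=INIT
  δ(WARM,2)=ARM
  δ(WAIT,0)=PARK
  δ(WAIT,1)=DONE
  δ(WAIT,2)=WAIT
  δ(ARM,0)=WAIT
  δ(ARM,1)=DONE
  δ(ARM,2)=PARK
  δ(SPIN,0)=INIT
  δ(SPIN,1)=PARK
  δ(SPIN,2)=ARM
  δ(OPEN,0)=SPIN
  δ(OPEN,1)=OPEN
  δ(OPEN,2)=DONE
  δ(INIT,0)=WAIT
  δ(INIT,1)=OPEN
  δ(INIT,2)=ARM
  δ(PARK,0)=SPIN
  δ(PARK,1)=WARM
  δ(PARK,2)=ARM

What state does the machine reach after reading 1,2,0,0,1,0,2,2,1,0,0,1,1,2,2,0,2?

ARM

start at DONE
read '1': DONE → ARM
read '2': ARM → PARK
read '0': PARK → SPIN
read '0': SPIN → INIT
read '1': INIT → OPEN
read '0': OPEN → SPIN
read '2': SPIN → ARM
read '2': ARM → PARK
read '1': PARK → WARM
read '0': WARM → WAIT
read '0': WAIT → PARK
read '1': PARK → WARM
read '1': WARM → INIT
read '2': INIT → ARM
read '2': ARM → PARK
read '0': PARK → SPIN
read '2': SPIN → ARM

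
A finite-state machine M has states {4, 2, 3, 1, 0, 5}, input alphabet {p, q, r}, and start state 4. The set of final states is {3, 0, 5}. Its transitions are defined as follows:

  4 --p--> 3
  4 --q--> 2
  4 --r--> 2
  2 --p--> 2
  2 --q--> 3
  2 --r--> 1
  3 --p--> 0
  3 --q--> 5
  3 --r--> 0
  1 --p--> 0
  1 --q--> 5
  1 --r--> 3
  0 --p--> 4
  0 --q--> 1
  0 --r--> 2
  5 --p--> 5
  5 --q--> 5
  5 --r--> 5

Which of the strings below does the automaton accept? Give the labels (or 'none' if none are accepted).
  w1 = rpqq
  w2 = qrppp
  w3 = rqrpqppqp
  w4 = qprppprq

w1, w2, w3

w1: Trace: 4 -r-> 2 -p-> 2 -q-> 3 -q-> 5  → end 5, accepted
w2: Trace: 4 -q-> 2 -r-> 1 -p-> 0 -p-> 4 -p-> 3  → end 3, accepted
w3: Trace: 4 -r-> 2 -q-> 3 -r-> 0 -p-> 4 -q-> 2 -p-> 2 -p-> 2 -q-> 3 -p-> 0  → end 0, accepted
w4: Trace: 4 -q-> 2 -p-> 2 -r-> 1 -p-> 0 -p-> 4 -p-> 3 -r-> 0 -q-> 1  → end 1, rejected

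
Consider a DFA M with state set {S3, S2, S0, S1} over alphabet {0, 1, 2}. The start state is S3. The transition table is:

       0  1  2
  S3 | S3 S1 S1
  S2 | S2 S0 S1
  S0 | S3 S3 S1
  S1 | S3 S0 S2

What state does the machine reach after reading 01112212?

S1

start at S3
read '0': S3 → S3
read '1': S3 → S1
read '1': S1 → S0
read '1': S0 → S3
read '2': S3 → S1
read '2': S1 → S2
read '1': S2 → S0
read '2': S0 → S1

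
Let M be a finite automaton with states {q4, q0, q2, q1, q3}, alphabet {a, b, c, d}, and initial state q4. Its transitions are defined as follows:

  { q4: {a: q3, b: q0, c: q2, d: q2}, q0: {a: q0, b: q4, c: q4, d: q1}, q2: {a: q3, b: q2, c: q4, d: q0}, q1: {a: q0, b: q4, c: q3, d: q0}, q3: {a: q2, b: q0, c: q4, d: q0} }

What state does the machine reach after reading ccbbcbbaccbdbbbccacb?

start at q4
read 'c': q4 → q2
read 'c': q2 → q4
read 'b': q4 → q0
read 'b': q0 → q4
read 'c': q4 → q2
read 'b': q2 → q2
read 'b': q2 → q2
read 'a': q2 → q3
read 'c': q3 → q4
read 'c': q4 → q2
read 'b': q2 → q2
read 'd': q2 → q0
read 'b': q0 → q4
read 'b': q4 → q0
read 'b': q0 → q4
read 'c': q4 → q2
read 'c': q2 → q4
read 'a': q4 → q3
read 'c': q3 → q4
read 'b': q4 → q0

q0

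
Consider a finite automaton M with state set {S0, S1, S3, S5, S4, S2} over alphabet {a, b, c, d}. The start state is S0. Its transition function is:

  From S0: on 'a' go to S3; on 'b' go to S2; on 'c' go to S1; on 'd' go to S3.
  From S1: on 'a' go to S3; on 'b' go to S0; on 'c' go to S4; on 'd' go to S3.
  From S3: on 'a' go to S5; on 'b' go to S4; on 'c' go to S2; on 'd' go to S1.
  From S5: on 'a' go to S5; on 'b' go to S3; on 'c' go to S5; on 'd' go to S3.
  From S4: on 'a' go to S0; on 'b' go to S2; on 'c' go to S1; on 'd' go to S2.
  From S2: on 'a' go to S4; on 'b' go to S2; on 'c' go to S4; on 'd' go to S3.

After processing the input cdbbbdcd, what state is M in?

S0 → S1 → S3 → S4 → S2 → S2 → S3 → S2 → S3

S3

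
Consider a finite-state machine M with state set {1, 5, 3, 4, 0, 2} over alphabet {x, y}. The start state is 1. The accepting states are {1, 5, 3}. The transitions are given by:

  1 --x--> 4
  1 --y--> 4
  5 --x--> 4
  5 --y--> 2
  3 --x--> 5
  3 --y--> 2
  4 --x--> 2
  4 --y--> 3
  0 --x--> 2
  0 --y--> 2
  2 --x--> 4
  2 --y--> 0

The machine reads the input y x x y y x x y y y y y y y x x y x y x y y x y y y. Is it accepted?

1 → 4 → 2 → 4 → 3 → 2 → 4 → 2 → 0 → 2 → 0 → 2 → 0 → 2 → 0 → 2 → 4 → 3 → 5 → 2 → 4 → 3 → 2 → 4 → 3 → 2 → 0
End state 0 is not accepting.

No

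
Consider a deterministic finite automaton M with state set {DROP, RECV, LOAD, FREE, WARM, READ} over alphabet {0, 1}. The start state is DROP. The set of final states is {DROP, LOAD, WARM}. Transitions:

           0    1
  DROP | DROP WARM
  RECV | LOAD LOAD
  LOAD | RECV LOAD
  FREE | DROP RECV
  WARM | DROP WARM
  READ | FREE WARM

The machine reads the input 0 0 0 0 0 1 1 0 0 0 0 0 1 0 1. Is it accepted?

Yes

Trace: DROP -0-> DROP -0-> DROP -0-> DROP -0-> DROP -0-> DROP -1-> WARM -1-> WARM -0-> DROP -0-> DROP -0-> DROP -0-> DROP -0-> DROP -1-> WARM -0-> DROP -1-> WARM
End state WARM is accepting.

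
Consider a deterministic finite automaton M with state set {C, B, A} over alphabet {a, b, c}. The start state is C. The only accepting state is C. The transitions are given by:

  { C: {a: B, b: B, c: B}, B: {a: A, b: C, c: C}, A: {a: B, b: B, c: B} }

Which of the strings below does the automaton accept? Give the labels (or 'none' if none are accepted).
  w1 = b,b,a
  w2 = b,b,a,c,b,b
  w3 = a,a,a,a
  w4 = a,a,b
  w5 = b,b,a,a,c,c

w2, w5

w1:
  start at C
  read 'b': C → B
  read 'b': B → C
  read 'a': C → B
  end B, rejected
w2:
  start at C
  read 'b': C → B
  read 'b': B → C
  read 'a': C → B
  read 'c': B → C
  read 'b': C → B
  read 'b': B → C
  end C, accepted
w3:
  start at C
  read 'a': C → B
  read 'a': B → A
  read 'a': A → B
  read 'a': B → A
  end A, rejected
w4:
  start at C
  read 'a': C → B
  read 'a': B → A
  read 'b': A → B
  end B, rejected
w5:
  start at C
  read 'b': C → B
  read 'b': B → C
  read 'a': C → B
  read 'a': B → A
  read 'c': A → B
  read 'c': B → C
  end C, accepted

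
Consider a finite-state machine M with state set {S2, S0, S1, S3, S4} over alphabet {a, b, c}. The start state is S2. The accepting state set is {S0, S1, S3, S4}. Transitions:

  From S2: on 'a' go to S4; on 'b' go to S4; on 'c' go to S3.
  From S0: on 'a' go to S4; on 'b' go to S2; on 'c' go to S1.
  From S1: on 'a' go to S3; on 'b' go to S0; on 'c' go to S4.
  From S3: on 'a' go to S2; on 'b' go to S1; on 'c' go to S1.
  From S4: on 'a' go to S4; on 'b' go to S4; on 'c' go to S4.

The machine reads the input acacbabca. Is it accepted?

Yes

S2 → S4 → S4 → S4 → S4 → S4 → S4 → S4 → S4 → S4
End state S4 is accepting.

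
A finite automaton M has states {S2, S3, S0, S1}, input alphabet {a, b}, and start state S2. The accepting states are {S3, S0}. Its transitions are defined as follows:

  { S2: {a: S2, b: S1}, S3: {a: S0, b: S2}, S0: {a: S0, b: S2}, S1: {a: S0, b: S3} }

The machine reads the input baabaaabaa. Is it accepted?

Yes

start at S2
read 'b': S2 → S1
read 'a': S1 → S0
read 'a': S0 → S0
read 'b': S0 → S2
read 'a': S2 → S2
read 'a': S2 → S2
read 'a': S2 → S2
read 'b': S2 → S1
read 'a': S1 → S0
read 'a': S0 → S0
End state S0 is accepting.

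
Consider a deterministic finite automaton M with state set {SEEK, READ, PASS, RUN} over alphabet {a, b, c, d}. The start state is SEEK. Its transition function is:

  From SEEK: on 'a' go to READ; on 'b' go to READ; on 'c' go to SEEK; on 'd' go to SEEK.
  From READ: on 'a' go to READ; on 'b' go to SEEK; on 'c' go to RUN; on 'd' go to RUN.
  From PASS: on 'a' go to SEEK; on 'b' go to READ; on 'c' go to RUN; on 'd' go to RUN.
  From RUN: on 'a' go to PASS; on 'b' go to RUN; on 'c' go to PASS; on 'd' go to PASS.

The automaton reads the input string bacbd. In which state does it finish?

SEEK → READ → READ → RUN → RUN → PASS

PASS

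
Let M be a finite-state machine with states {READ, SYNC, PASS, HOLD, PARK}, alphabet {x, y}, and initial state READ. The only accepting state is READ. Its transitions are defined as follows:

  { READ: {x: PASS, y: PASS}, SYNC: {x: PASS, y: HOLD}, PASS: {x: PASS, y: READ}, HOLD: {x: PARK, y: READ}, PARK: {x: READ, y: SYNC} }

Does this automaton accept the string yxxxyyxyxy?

Trace: READ -y-> PASS -x-> PASS -x-> PASS -x-> PASS -y-> READ -y-> PASS -x-> PASS -y-> READ -x-> PASS -y-> READ
End state READ is accepting.

Yes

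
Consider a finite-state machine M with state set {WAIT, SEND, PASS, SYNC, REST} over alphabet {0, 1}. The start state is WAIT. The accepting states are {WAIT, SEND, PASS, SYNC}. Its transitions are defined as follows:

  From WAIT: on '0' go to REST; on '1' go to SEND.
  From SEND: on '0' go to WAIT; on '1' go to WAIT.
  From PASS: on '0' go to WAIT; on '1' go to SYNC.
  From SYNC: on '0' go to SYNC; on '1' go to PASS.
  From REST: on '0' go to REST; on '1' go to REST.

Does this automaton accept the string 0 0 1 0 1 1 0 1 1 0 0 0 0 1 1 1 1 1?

No

WAIT → REST → REST → REST → REST → REST → REST → REST → REST → REST → REST → REST → REST → REST → REST → REST → REST → REST → REST
End state REST is not accepting.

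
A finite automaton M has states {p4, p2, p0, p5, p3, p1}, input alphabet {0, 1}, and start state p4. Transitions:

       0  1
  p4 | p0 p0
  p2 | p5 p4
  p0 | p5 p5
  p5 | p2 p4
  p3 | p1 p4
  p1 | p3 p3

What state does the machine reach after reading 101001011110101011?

start at p4
read '1': p4 → p0
read '0': p0 → p5
read '1': p5 → p4
read '0': p4 → p0
read '0': p0 → p5
read '1': p5 → p4
read '0': p4 → p0
read '1': p0 → p5
read '1': p5 → p4
read '1': p4 → p0
read '1': p0 → p5
read '0': p5 → p2
read '1': p2 → p4
read '0': p4 → p0
read '1': p0 → p5
read '0': p5 → p2
read '1': p2 → p4
read '1': p4 → p0

p0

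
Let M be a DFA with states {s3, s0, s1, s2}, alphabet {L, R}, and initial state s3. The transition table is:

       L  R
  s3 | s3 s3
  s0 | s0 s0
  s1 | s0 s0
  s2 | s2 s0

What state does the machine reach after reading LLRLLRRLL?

Trace: s3 -L-> s3 -L-> s3 -R-> s3 -L-> s3 -L-> s3 -R-> s3 -R-> s3 -L-> s3 -L-> s3

s3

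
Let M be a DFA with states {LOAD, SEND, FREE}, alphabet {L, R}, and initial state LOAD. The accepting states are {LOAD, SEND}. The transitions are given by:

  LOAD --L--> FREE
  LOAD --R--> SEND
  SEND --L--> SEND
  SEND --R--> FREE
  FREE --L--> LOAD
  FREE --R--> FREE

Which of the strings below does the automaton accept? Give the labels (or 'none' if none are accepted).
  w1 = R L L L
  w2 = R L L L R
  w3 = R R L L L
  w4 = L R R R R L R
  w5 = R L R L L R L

w1: LOAD → SEND → SEND → SEND → SEND  → end SEND, accepted
w2: LOAD → SEND → SEND → SEND → SEND → FREE  → end FREE, rejected
w3: LOAD → SEND → FREE → LOAD → FREE → LOAD  → end LOAD, accepted
w4: LOAD → FREE → FREE → FREE → FREE → FREE → LOAD → SEND  → end SEND, accepted
w5: LOAD → SEND → SEND → FREE → LOAD → FREE → FREE → LOAD  → end LOAD, accepted

w1, w3, w4, w5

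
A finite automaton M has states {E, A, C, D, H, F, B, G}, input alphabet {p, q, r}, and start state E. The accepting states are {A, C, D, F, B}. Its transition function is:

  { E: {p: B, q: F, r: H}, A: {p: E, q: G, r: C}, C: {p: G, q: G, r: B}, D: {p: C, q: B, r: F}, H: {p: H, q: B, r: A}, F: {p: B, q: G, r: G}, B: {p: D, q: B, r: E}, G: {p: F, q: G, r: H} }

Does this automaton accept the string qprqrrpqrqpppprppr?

start at E
read 'q': E → F
read 'p': F → B
read 'r': B → E
read 'q': E → F
read 'r': F → G
read 'r': G → H
read 'p': H → H
read 'q': H → B
read 'r': B → E
read 'q': E → F
read 'p': F → B
read 'p': B → D
read 'p': D → C
read 'p': C → G
read 'r': G → H
read 'p': H → H
read 'p': H → H
read 'r': H → A
End state A is accepting.

Yes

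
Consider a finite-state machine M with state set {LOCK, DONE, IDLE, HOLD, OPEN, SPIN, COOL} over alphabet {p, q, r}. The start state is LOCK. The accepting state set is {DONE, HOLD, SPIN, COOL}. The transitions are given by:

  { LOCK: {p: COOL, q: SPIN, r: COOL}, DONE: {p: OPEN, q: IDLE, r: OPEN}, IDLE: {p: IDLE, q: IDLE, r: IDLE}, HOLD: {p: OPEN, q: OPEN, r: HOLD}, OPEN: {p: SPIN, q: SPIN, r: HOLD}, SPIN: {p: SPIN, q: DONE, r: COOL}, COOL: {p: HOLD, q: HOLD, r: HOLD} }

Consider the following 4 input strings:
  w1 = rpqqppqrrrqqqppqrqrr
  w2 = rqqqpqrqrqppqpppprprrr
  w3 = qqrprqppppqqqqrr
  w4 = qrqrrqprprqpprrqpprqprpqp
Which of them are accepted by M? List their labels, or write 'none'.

w1:
  start at LOCK
  read 'r': LOCK → COOL
  read 'p': COOL → HOLD
  read 'q': HOLD → OPEN
  read 'q': OPEN → SPIN
  read 'p': SPIN → SPIN
  read 'p': SPIN → SPIN
  read 'q': SPIN → DONE
  read 'r': DONE → OPEN
  read 'r': OPEN → HOLD
  read 'r': HOLD → HOLD
  read 'q': HOLD → OPEN
  read 'q': OPEN → SPIN
  read 'q': SPIN → DONE
  read 'p': DONE → OPEN
  read 'p': OPEN → SPIN
  read 'q': SPIN → DONE
  read 'r': DONE → OPEN
  read 'q': OPEN → SPIN
  read 'r': SPIN → COOL
  read 'r': COOL → HOLD
  end HOLD, accepted
w2:
  start at LOCK
  read 'r': LOCK → COOL
  read 'q': COOL → HOLD
  read 'q': HOLD → OPEN
  read 'q': OPEN → SPIN
  read 'p': SPIN → SPIN
  read 'q': SPIN → DONE
  read 'r': DONE → OPEN
  read 'q': OPEN → SPIN
  read 'r': SPIN → COOL
  read 'q': COOL → HOLD
  read 'p': HOLD → OPEN
  read 'p': OPEN → SPIN
  read 'q': SPIN → DONE
  read 'p': DONE → OPEN
  read 'p': OPEN → SPIN
  read 'p': SPIN → SPIN
  read 'p': SPIN → SPIN
  read 'r': SPIN → COOL
  read 'p': COOL → HOLD
  read 'r': HOLD → HOLD
  read 'r': HOLD → HOLD
  read 'r': HOLD → HOLD
  end HOLD, accepted
w3:
  start at LOCK
  read 'q': LOCK → SPIN
  read 'q': SPIN → DONE
  read 'r': DONE → OPEN
  read 'p': OPEN → SPIN
  read 'r': SPIN → COOL
  read 'q': COOL → HOLD
  read 'p': HOLD → OPEN
  read 'p': OPEN → SPIN
  read 'p': SPIN → SPIN
  read 'p': SPIN → SPIN
  read 'q': SPIN → DONE
  read 'q': DONE → IDLE
  read 'q': IDLE → IDLE
  read 'q': IDLE → IDLE
  read 'r': IDLE → IDLE
  read 'r': IDLE → IDLE
  end IDLE, rejected
w4:
  start at LOCK
  read 'q': LOCK → SPIN
  read 'r': SPIN → COOL
  read 'q': COOL → HOLD
  read 'r': HOLD → HOLD
  read 'r': HOLD → HOLD
  read 'q': HOLD → OPEN
  read 'p': OPEN → SPIN
  read 'r': SPIN → COOL
  read 'p': COOL → HOLD
  read 'r': HOLD → HOLD
  read 'q': HOLD → OPEN
  read 'p': OPEN → SPIN
  read 'p': SPIN → SPIN
  read 'r': SPIN → COOL
  read 'r': COOL → HOLD
  read 'q': HOLD → OPEN
  read 'p': OPEN → SPIN
  read 'p': SPIN → SPIN
  read 'r': SPIN → COOL
  read 'q': COOL → HOLD
  read 'p': HOLD → OPEN
  read 'r': OPEN → HOLD
  read 'p': HOLD → OPEN
  read 'q': OPEN → SPIN
  read 'p': SPIN → SPIN
  end SPIN, accepted

w1, w2, w4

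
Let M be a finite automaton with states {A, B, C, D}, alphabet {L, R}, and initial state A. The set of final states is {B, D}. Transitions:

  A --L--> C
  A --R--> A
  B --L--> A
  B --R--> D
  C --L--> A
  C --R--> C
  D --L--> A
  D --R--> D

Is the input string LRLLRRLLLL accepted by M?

No

Trace: A -L-> C -R-> C -L-> A -L-> C -R-> C -R-> C -L-> A -L-> C -L-> A -L-> C
End state C is not accepting.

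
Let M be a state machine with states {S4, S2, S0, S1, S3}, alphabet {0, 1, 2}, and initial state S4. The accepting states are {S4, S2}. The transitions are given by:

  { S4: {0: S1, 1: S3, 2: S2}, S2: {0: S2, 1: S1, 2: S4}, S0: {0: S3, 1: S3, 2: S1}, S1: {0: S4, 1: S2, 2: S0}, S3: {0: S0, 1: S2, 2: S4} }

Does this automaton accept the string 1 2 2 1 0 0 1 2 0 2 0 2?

start at S4
read '1': S4 → S3
read '2': S3 → S4
read '2': S4 → S2
read '1': S2 → S1
read '0': S1 → S4
read '0': S4 → S1
read '1': S1 → S2
read '2': S2 → S4
read '0': S4 → S1
read '2': S1 → S0
read '0': S0 → S3
read '2': S3 → S4
End state S4 is accepting.

Yes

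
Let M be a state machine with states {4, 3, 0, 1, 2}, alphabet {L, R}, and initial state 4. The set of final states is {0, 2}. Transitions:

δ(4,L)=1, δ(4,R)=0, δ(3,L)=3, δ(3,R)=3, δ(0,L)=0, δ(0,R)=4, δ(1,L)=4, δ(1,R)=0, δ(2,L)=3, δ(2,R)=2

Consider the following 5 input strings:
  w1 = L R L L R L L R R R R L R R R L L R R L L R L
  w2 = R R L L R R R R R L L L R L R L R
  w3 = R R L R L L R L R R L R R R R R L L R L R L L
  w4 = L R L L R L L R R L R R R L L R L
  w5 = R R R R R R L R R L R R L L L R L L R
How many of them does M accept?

1

w1: 4 → 1 → 0 → 0 → 0 → 4 → 1 → 4 → 0 → 4 → 0 → 4 → 1 → 0 → 4 → 0 → 0 → 0 → 4 → 0 → 0 → 0 → 4 → 1  → end 1, rejected
w2: 4 → 0 → 4 → 1 → 4 → 0 → 4 → 0 → 4 → 0 → 0 → 0 → 0 → 4 → 1 → 0 → 0 → 4  → end 4, rejected
w3: 4 → 0 → 4 → 1 → 0 → 0 → 0 → 4 → 1 → 0 → 4 → 1 → 0 → 4 → 0 → 4 → 0 → 0 → 0 → 4 → 1 → 0 → 0 → 0  → end 0, accepted
w4: 4 → 1 → 0 → 0 → 0 → 4 → 1 → 4 → 0 → 4 → 1 → 0 → 4 → 0 → 0 → 0 → 4 → 1  → end 1, rejected
w5: 4 → 0 → 4 → 0 → 4 → 0 → 4 → 1 → 0 → 4 → 1 → 0 → 4 → 1 → 4 → 1 → 0 → 0 → 0 → 4  → end 4, rejected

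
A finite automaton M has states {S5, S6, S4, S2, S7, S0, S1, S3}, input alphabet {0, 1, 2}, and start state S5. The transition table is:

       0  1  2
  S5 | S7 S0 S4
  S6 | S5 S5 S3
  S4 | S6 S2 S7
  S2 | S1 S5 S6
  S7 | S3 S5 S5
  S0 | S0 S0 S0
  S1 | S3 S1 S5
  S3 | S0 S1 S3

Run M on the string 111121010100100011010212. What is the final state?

Trace: S5 -1-> S0 -1-> S0 -1-> S0 -1-> S0 -2-> S0 -1-> S0 -0-> S0 -1-> S0 -0-> S0 -1-> S0 -0-> S0 -0-> S0 -1-> S0 -0-> S0 -0-> S0 -0-> S0 -1-> S0 -1-> S0 -0-> S0 -1-> S0 -0-> S0 -2-> S0 -1-> S0 -2-> S0

S0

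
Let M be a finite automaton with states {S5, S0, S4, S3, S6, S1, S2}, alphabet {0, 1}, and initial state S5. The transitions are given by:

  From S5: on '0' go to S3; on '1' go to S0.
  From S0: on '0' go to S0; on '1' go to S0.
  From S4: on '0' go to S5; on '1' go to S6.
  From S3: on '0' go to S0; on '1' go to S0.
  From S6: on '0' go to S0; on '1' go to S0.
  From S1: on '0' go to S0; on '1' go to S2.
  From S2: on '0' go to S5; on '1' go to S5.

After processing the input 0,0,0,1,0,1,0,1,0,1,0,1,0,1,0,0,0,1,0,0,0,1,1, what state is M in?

S0

start at S5
read '0': S5 → S3
read '0': S3 → S0
read '0': S0 → S0
read '1': S0 → S0
read '0': S0 → S0
read '1': S0 → S0
read '0': S0 → S0
read '1': S0 → S0
read '0': S0 → S0
read '1': S0 → S0
read '0': S0 → S0
read '1': S0 → S0
read '0': S0 → S0
read '1': S0 → S0
read '0': S0 → S0
read '0': S0 → S0
read '0': S0 → S0
read '1': S0 → S0
read '0': S0 → S0
read '0': S0 → S0
read '0': S0 → S0
read '1': S0 → S0
read '1': S0 → S0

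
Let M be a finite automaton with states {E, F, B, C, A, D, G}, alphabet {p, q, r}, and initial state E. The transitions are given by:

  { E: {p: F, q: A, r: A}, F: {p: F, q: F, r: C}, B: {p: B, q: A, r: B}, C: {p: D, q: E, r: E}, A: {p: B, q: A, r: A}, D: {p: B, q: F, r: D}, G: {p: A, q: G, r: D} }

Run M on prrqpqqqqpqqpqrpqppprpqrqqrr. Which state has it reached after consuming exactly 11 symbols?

start at E
read 'p': E → F
read 'r': F → C
read 'r': C → E
read 'q': E → A
read 'p': A → B
read 'q': B → A
read 'q': A → A
read 'q': A → A
read 'q': A → A
read 'p': A → B
read 'q': B → A
After 11 symbols: A.

A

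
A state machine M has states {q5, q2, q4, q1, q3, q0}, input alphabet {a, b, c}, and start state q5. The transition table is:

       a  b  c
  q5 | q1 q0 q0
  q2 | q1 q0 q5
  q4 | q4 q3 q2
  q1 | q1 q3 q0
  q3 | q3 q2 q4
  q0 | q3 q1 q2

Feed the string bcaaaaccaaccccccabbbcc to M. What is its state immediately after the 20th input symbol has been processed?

q0

q5 → q0 → q2 → q1 → q1 → q1 → q1 → q0 → q2 → q1 → q1 → q0 → q2 → q5 → q0 → q2 → q5 → q1 → q3 → q2 → q0
After 20 symbols: q0.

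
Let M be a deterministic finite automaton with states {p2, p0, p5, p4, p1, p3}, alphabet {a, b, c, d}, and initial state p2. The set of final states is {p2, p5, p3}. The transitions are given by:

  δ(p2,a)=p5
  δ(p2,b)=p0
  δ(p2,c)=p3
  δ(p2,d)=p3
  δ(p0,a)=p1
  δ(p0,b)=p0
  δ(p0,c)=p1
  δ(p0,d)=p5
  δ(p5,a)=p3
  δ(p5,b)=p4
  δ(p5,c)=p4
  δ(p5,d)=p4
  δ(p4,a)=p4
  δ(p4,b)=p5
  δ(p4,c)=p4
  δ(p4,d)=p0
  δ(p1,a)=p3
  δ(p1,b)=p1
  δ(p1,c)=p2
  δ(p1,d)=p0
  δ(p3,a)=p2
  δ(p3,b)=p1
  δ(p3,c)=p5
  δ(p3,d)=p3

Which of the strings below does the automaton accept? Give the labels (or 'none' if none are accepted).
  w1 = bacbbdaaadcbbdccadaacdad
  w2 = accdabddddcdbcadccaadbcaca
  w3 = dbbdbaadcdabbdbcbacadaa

w1: p2 → p0 → p1 → p2 → p0 → p0 → p5 → p3 → p2 → p5 → p4 → p4 → p5 → p4 → p0 → p1 → p2 → p5 → p4 → p4 → p4 → p4 → p0 → p1 → p0  → end p0, rejected
w2: p2 → p5 → p4 → p4 → p0 → p1 → p1 → p0 → p5 → p4 → p0 → p1 → p0 → p0 → p1 → p3 → p3 → p5 → p4 → p4 → p4 → p0 → p0 → p1 → p3 → p5 → p3  → end p3, accepted
w3: p2 → p3 → p1 → p1 → p0 → p0 → p1 → p3 → p3 → p5 → p4 → p4 → p5 → p4 → p0 → p0 → p1 → p1 → p3 → p5 → p3 → p3 → p2 → p5  → end p5, accepted

w2, w3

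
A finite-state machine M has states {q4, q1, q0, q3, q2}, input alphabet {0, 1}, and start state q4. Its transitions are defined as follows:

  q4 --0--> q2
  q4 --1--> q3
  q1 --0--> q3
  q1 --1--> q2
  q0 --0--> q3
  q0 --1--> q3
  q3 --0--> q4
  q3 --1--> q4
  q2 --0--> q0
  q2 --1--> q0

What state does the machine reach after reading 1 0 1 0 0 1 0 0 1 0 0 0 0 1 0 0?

q0

q4 → q3 → q4 → q3 → q4 → q2 → q0 → q3 → q4 → q3 → q4 → q2 → q0 → q3 → q4 → q2 → q0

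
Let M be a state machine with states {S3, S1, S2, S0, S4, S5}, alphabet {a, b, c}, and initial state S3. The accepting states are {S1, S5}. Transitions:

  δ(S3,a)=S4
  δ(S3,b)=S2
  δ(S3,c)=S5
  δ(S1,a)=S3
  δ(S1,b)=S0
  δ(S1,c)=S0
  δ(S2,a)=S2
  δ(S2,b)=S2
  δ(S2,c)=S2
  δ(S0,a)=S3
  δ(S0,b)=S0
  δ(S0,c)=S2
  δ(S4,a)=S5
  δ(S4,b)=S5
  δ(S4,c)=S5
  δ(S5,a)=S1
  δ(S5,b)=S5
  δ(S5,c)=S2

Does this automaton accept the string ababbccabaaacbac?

S3 → S4 → S5 → S1 → S0 → S0 → S2 → S2 → S2 → S2 → S2 → S2 → S2 → S2 → S2 → S2 → S2
End state S2 is not accepting.

No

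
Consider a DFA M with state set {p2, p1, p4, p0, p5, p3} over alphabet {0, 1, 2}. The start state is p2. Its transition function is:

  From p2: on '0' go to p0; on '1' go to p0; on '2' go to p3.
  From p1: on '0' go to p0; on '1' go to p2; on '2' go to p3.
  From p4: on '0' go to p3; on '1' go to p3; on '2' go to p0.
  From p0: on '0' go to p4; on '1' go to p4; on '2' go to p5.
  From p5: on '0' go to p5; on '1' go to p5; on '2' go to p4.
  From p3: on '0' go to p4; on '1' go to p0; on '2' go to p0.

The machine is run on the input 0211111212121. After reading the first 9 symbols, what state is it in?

p2 → p0 → p5 → p5 → p5 → p5 → p5 → p5 → p4 → p3
After 9 symbols: p3.

p3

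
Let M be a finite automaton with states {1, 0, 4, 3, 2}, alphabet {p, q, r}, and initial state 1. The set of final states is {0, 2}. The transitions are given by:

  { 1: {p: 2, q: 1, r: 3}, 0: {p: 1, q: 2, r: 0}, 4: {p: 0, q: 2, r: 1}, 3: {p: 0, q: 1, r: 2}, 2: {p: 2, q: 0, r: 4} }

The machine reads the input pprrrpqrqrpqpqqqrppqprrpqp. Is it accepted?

No

Trace: 1 -p-> 2 -p-> 2 -r-> 4 -r-> 1 -r-> 3 -p-> 0 -q-> 2 -r-> 4 -q-> 2 -r-> 4 -p-> 0 -q-> 2 -p-> 2 -q-> 0 -q-> 2 -q-> 0 -r-> 0 -p-> 1 -p-> 2 -q-> 0 -p-> 1 -r-> 3 -r-> 2 -p-> 2 -q-> 0 -p-> 1
End state 1 is not accepting.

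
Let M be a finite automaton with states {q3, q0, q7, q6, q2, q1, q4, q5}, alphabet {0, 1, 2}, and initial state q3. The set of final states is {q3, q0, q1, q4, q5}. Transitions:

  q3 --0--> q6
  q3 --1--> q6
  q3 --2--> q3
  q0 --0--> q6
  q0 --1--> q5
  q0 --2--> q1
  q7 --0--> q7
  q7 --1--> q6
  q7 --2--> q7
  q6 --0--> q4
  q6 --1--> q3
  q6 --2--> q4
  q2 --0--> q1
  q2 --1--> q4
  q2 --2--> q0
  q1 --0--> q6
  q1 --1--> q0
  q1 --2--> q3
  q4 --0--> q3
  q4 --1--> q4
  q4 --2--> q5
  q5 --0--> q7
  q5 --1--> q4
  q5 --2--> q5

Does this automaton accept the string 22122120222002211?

start at q3
read '2': q3 → q3
read '2': q3 → q3
read '1': q3 → q6
read '2': q6 → q4
read '2': q4 → q5
read '1': q5 → q4
read '2': q4 → q5
read '0': q5 → q7
read '2': q7 → q7
read '2': q7 → q7
read '2': q7 → q7
read '0': q7 → q7
read '0': q7 → q7
read '2': q7 → q7
read '2': q7 → q7
read '1': q7 → q6
read '1': q6 → q3
End state q3 is accepting.

Yes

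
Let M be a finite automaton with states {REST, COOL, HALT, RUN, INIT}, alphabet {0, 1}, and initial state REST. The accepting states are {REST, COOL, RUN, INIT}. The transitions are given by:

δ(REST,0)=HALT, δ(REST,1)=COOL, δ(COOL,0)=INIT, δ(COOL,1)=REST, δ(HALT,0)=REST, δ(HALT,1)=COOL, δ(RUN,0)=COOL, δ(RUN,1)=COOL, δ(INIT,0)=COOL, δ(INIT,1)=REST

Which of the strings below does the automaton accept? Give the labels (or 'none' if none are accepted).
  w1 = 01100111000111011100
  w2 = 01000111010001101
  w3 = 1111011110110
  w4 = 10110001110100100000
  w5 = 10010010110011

w1, w2, w5

w1: Trace: REST -0-> HALT -1-> COOL -1-> REST -0-> HALT -0-> REST -1-> COOL -1-> REST -1-> COOL -0-> INIT -0-> COOL -0-> INIT -1-> REST -1-> COOL -1-> REST -0-> HALT -1-> COOL -1-> REST -1-> COOL -0-> INIT -0-> COOL  → end COOL, accepted
w2: Trace: REST -0-> HALT -1-> COOL -0-> INIT -0-> COOL -0-> INIT -1-> REST -1-> COOL -1-> REST -0-> HALT -1-> COOL -0-> INIT -0-> COOL -0-> INIT -1-> REST -1-> COOL -0-> INIT -1-> REST  → end REST, accepted
w3: Trace: REST -1-> COOL -1-> REST -1-> COOL -1-> REST -0-> HALT -1-> COOL -1-> REST -1-> COOL -1-> REST -0-> HALT -1-> COOL -1-> REST -0-> HALT  → end HALT, rejected
w4: Trace: REST -1-> COOL -0-> INIT -1-> REST -1-> COOL -0-> INIT -0-> COOL -0-> INIT -1-> REST -1-> COOL -1-> REST -0-> HALT -1-> COOL -0-> INIT -0-> COOL -1-> REST -0-> HALT -0-> REST -0-> HALT -0-> REST -0-> HALT  → end HALT, rejected
w5: Trace: REST -1-> COOL -0-> INIT -0-> COOL -1-> REST -0-> HALT -0-> REST -1-> COOL -0-> INIT -1-> REST -1-> COOL -0-> INIT -0-> COOL -1-> REST -1-> COOL  → end COOL, accepted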